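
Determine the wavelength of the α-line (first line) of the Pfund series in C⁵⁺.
207.106 nm

The longest wavelength corresponds to the smallest energy transition in the series.
The Pfund series has all transitions ending at n_f = 5.

For C⁵⁺ (Z = 6), the first line (α-line) is the jump from n = 6 to n = 5:
E_6 = -13.6057 × 6² / 6² = -13.6057000 eV
E_5 = -13.6057 × 6² / 5² = -19.5922080 eV
ΔE = E_6 - E_5 = 5.9865080 eV

λ = hc/E = 1239.84 eV·nm / 5.9865080 eV
λ = 207.106 nm

This is the α-line of the Pfund series in C⁵⁺.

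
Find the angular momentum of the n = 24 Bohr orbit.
2.5310e-33 J·s (or 24ℏ)

In the Bohr model, angular momentum is quantized:
L = nℏ

where ℏ = h/(2π) = 1.054572e-34 J·s

For n = 24:
L = 24 × 1.054572e-34 J·s
L = 2.5310e-33 J·s

This can also be written as L = 24ℏ.
The angular momentum is an integer multiple of the reduced Planck constant.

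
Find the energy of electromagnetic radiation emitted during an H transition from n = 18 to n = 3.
1.46975 eV

The energy levels are E_n = -13.6057 eV / n².

Energy at n = 18: E_18 = -13.6057 / 18² = -0.04199290 eV
Energy at n = 3: E_3 = -13.6057 / 3² = -1.51174444 eV

For emission (electron falling to lower state), the photon energy is:
E_photon = E_18 - E_3 = |-0.04199290 - (-1.51174444)|
E_photon = 1.46975 eV

This energy is carried away by the emitted photon.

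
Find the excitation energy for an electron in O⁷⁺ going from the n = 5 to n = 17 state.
31.817565 eV

The energy levels of a hydrogen-like atom are E_n = -13.6057 Z² eV / n².

Energy at n = 5: E_5 = -13.6057 × 8² / 5² = -34.830592000 eV
Energy at n = 17: E_17 = -13.6057 × 8² / 17² = -3.013026990 eV

The excitation energy is the difference:
ΔE = E_17 - E_5
ΔE = -3.013026990 - (-34.830592000)
ΔE = 31.817565 eV

Since this is positive, energy must be absorbed (photon absorption).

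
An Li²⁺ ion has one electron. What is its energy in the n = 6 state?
-3.401425 eV

For hydrogen-like ions, the energy levels scale with Z²:
E_n = -13.6057 Z² / n² eV

For Li²⁺ (Z = 3) at n = 6:
E_6 = -13.6057 × 3² / 6²
E_6 = -13.6057 × 9 / 36
E_6 = -122.4513 / 36
E_6 = -3.401425 eV

The energy is 9 times more negative than hydrogen at the same n due to the stronger nuclear charge.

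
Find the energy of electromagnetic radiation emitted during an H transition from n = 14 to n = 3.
1.44 eV

The energy levels are E_n = -13.6057 eV / n².

Energy at n = 14: E_14 = -13.6057 / 14² = -0.06942 eV
Energy at n = 3: E_3 = -13.6057 / 3² = -1.51174 eV

For emission (electron falling to lower state), the photon energy is:
E_photon = E_14 - E_3 = |-0.06942 - (-1.51174)|
E_photon = 1.44 eV

This energy is carried away by the emitted photon.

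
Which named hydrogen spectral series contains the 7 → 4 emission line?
Brackett series

The spectral series in hydrogen are named based on the final (lower) energy level:
- Lyman series: n_final = 1 (ultraviolet)
- Balmer series: n_final = 2 (visible/near-UV)
- Paschen series: n_final = 3 (infrared)
- Brackett series: n_final = 4 (infrared)
- Pfund series: n_final = 5 (far infrared)

Since this transition ends at n = 4, it belongs to the Brackett series.

For reference, this 7 → 4 line has photon energy
ΔE = 13.6057 eV × (1/4² - 1/7²) = 0.57268890306 eV,
corresponding to wavelength λ = hc/ΔE = 1239.84 eV·nm / 0.57268890306 eV = 2164.94504 nm in the infrared region.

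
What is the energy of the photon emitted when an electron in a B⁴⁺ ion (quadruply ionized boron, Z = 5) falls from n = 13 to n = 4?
19.246229 eV

The energy levels are E_n = -13.6057 Z² eV / n².

Energy at n = 13: E_13 = -13.6057 × 5² / 13² = -2.012677515 eV
Energy at n = 4: E_4 = -13.6057 × 5² / 4² = -21.258906250 eV

For emission (electron falling to lower state), the photon energy is:
E_photon = E_13 - E_4 = |-2.012677515 - (-21.258906250)|
E_photon = 19.246229 eV

This energy is carried away by the emitted photon.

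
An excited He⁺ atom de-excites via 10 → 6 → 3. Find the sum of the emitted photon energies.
5.5027 eV

The energy levels of He⁺ are E_n = -13.6057 × 2² / n² eV.

First transition (10 → 6):
ΔE₁ = |E_6 - E_10|
ΔE₁ = |-1.5117444444 - (-0.5442280000)| = 0.9675164 eV

Second transition (6 → 3):
ΔE₂ = |E_3 - E_6|
ΔE₂ = |-6.0469777778 - (-1.5117444444)| = 4.5352333 eV

Total energy released:
E_total = ΔE₁ + ΔE₂ = 0.9675164 + 4.5352333 = 5.5027 eV

Note: This equals the direct transition 10 → 3: 5.5027 eV ✓
Energy is conserved regardless of the path taken.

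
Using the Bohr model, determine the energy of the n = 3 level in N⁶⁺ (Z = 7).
-74.07548 eV

For hydrogen-like ions, the energy levels scale with Z²:
E_n = -13.6057 Z² / n² eV

For N⁶⁺ (Z = 7) at n = 3:
E_3 = -13.6057 × 7² / 3²
E_3 = -13.6057 × 49 / 9
E_3 = -666.6793 / 9
E_3 = -74.07548 eV

The energy is 49 times more negative than hydrogen at the same n due to the stronger nuclear charge.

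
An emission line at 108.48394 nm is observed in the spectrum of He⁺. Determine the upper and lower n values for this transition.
n = 5 → n = 2

First, find the photon energy from the wavelength (hc = 1239.84 eV·nm):
E = hc/λ = 1239.84 eV·nm / 108.48394 nm = 11.428788 eV

The energy levels of He⁺ satisfy E_n = -13.6057 × 2² / n² eV, so an emission n_i → n_f releases
ΔE = 13.6057 × 2² × (1/n_f² − 1/n_i²) eV.

Setting ΔE equal to the photon energy:
1/n_f² − 1/n_i² = 11.428788 / (13.6057 × 2²) = 0.21000000

Since 1/n_i² must be positive, we need 1/n_f² > 0.21000000, i.e. n_f ≤ 2. For each allowed n_f, solve n_i = (1/n_f² − 0.21000000)^(−1/2) and check whether it is a whole number:
  n_f = 1: 1/n_i² = 1.00000000 − 0.21000000 = 0.79000000 → n_i = 1.125  (not an integer) ✗
  n_f = 2: 1/n_i² = 0.25000000 − 0.21000000 = 0.04000000 → n_i = 5.000  → integer, n_i = 5 ✓

Only n_f = 2 gives an integer upper level, n_i = 5.

The transition is from n = 5 to n = 2 (emission).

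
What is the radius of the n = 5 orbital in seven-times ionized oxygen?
0.165368 nm (or 1.653679 Å)

The Bohr radius formula is:
r_n = n² a₀ / Z

where a₀ = 0.052917721 nm is the Bohr radius.

For O⁷⁺ (Z = 8) at n = 5:
r_5 = 5² × 0.052917721 nm / 8
r_5 = 25 × 0.052917721 nm / 8
r_5 = 1.3229430 nm / 8
r_5 = 0.165368 nm

The electron orbits at approximately 0.165368 nm from the nucleus.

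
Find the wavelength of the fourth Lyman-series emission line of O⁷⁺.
1.48 nm

The lines of a series are numbered from the longest wavelength (smallest ΔE) outward; the fourth line is the transition from n = n_f + 4 to n_f.
The Lyman series has all transitions ending at n_f = 1.

For O⁷⁺ (Z = 8), the fourth line (δ-line) is the jump from n = 5 to n = 1:
E_5 = -13.6057 × 8² / 5² = -34.8306 eV
E_1 = -13.6057 × 8² / 1² = -870.7648 eV
ΔE = E_5 - E_1 = 835.9342 eV

λ = hc/E = 1239.84 eV·nm / 835.9342 eV
λ = 1.48 nm

This is the δ-line of the Lyman series in O⁷⁺.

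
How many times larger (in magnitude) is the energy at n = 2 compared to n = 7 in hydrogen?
12.250000

Using E_n = -13.6057 Z² / n² eV with Z = 1:

E_2 = -13.6057 / 2² = -13.6057 / 4 = -3.401425000000 eV
E_7 = -13.6057 / 7² = -13.6057 / 49 = -0.277667346939 eV

The ratio is:
E_2/E_7 = (-3.401425000000) / (-0.277667346939)
E_2/E_7 = (-13.6057/4) / (-13.6057/49)
E_2/E_7 = 49/4
E_2/E_7 = 12.250000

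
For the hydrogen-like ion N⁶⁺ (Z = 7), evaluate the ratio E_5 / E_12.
5.7600

Using E_n = -13.6057 Z² / n² eV with Z = 7:

E_5 = -13.6057 × 7² / 5² = -666.6793 / 25 = -26.6671720000 eV
E_12 = -13.6057 × 7² / 12² = -666.6793 / 144 = -4.6297173611 eV

The ratio is:
E_5/E_12 = (-26.6671720000) / (-4.6297173611)
E_5/E_12 = (-666.6793/25) / (-666.6793/144)
E_5/E_12 = 144/25
E_5/E_12 = 5.7600
(Note: the Z² factors cancel in the ratio.)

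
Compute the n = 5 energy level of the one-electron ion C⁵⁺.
-19.59 eV

For hydrogen-like ions, the energy levels scale with Z²:
E_n = -13.6057 Z² / n² eV

For C⁵⁺ (Z = 6) at n = 5:
E_5 = -13.6057 × 6² / 5²
E_5 = -13.6057 × 36 / 25
E_5 = -489.8052 / 25
E_5 = -19.59 eV

The energy is 36 times more negative than hydrogen at the same n due to the stronger nuclear charge.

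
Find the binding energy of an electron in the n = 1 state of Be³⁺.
217.691200 eV

The ionization energy is the energy needed to remove the electron completely (n → ∞).

For a hydrogen-like ion with Z = 4, E_n = -13.6057 Z² / n² eV.

At n = 1: E_1 = -13.6057 × 4² / 1² = -217.691200000 eV
At n = ∞: E_∞ = 0 eV

Ionization energy = E_∞ - E_1 = 0 - (-217.691200000) = 217.691200000 eV
Ionization energy ≈ 217.691200 eV

This is also called the binding energy of the electron in state n = 1.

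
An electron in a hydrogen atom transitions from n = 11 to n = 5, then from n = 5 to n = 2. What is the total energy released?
3.289 eV

The energy levels of hydrogen are E_n = -13.6057 / n² eV.

First transition (11 → 5):
ΔE₁ = |E_5 - E_11|
ΔE₁ = |-0.544228000 - (-0.112443802)| = 0.431784 eV

Second transition (5 → 2):
ΔE₂ = |E_2 - E_5|
ΔE₂ = |-3.401425000 - (-0.544228000)| = 2.857197 eV

Total energy released:
E_total = ΔE₁ + ΔE₂ = 0.431784 + 2.857197 = 3.289 eV

Note: This equals the direct transition 11 → 2: 3.289 eV ✓
Energy is conserved regardless of the path taken.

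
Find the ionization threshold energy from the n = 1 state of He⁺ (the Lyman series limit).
54.422800 eV

The series limit corresponds to the transition from n = ∞ to n = 1.
This is the highest energy (shortest wavelength) transition in the Lyman series.

E_∞ = 0 eV
E_1 = -13.6057 × 2² / 1² = -54.422800 eV

Energy at series limit:
ΔE = E_∞ - E_1 = 0 - (-54.422800) = 54.422800 eV

This energy equals the ionization energy from the n = 1 state of He⁺.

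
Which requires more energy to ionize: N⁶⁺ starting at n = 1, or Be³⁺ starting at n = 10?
N⁶⁺ at n = 1 (E = -666.68 eV)

Using E_n = -13.6057 Z² / n² eV:

N⁶⁺ (Z = 7) at n = 1:
E = -13.6057 × 7² / 1² = -13.6057 × 49 / 1 = -666.67930 eV

Be³⁺ (Z = 4) at n = 10:
E = -13.6057 × 4² / 10² = -13.6057 × 16 / 100 = -2.17691 eV

Since -666.67930 eV < -2.17691 eV,
N⁶⁺ at n = 1 is more tightly bound (requires more energy to ionize).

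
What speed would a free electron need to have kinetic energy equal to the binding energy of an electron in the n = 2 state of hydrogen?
1.09385e+06 m/s (or 0.36% of c)

The binding energy at n = 2 for hydrogen is:
E_2 = -13.6057/2² = -3.40142500 eV
|E_2| = 3.40142500 eV

Convert to Joules:
KE = 3.40142500 eV × (1.602177 × 10⁻¹⁹ J/eV) = 5.4496849e-19 J

Using KE = ½mv²:
v = √(2·KE/m_e)
v = √(2 × 5.4496849e-19 J / 9.10938 × 10⁻³¹ kg)
v = 1.09385e+06 m/s

This is approximately 0.36% the speed of light.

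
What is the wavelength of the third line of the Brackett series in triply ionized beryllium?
135.309 nm

The lines of a series are numbered from the longest wavelength (smallest ΔE) outward; the third line is the transition from n = n_f + 3 to n_f.
The Brackett series has all transitions ending at n_f = 4.

For Be³⁺ (Z = 4), the third line (γ-line) is the jump from n = 7 to n = 4:
E_7 = -13.6057 × 4² / 7² = -4.4426776 eV
E_4 = -13.6057 × 4² / 4² = -13.6057000 eV
ΔE = E_7 - E_4 = 9.1630224 eV

λ = hc/E = 1239.84 eV·nm / 9.1630224 eV
λ = 135.309 nm

This is the γ-line of the Brackett series in Be³⁺.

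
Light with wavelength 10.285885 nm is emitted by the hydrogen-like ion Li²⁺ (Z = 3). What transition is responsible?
n = 8 → n = 1

First, find the photon energy from the wavelength (hc = 1239.84 eV·nm):
E = hc/λ = 1239.84 eV·nm / 10.285885 nm = 120.53800 eV

The energy levels of Li²⁺ satisfy E_n = -13.6057 × 3² / n² eV, so an emission n_i → n_f releases
ΔE = 13.6057 × 3² × (1/n_f² − 1/n_i²) eV.

Setting ΔE equal to the photon energy:
1/n_f² − 1/n_i² = 120.53800 / (13.6057 × 3²) = 0.98437501

Since 1/n_i² must be positive, we need 1/n_f² > 0.98437501, i.e. n_f ≤ 1. For each allowed n_f, solve n_i = (1/n_f² − 0.98437501)^(−1/2) and check whether it is a whole number:
  n_f = 1: 1/n_i² = 1.00000000 − 0.98437501 = 0.01562499 → n_i = 8.000  → integer, n_i = 8 ✓

Only n_f = 1 gives an integer upper level, n_i = 8.

The transition is from n = 8 to n = 1 (emission).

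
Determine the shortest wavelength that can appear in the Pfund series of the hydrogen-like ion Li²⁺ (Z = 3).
253.129203 nm

The series limit corresponds to the transition from n = ∞ to n = 5.
This is the highest energy (shortest wavelength) transition in the Pfund series.

E_∞ = 0 eV
E_5 = -13.6057 × 3² / 5² = -4.8980520000 eV

Energy at series limit:
ΔE = E_∞ - E_5 = 0 - (-4.8980520000) = 4.8980520000 eV
λ = hc/E = 1239.84 eV·nm / 4.8980520000 eV = 253.129203 nm

This energy equals the ionization energy from the n = 5 state of Li²⁺.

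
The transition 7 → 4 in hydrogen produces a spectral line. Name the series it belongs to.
Brackett series

The spectral series in hydrogen are named based on the final (lower) energy level:
- Lyman series: n_final = 1 (ultraviolet)
- Balmer series: n_final = 2 (visible/near-UV)
- Paschen series: n_final = 3 (infrared)
- Brackett series: n_final = 4 (infrared)
- Pfund series: n_final = 5 (far infrared)

Since this transition ends at n = 4, it belongs to the Brackett series.

For reference, this 7 → 4 line has photon energy
ΔE = 13.6057 eV × (1/4² - 1/7²) = 0.57268890306 eV,
corresponding to wavelength λ = hc/ΔE = 1239.84 eV·nm / 0.57268890306 eV = 2164.94504 nm in the infrared region.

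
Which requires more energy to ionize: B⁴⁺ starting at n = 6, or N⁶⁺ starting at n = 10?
B⁴⁺ at n = 6 (E = -9.44840 eV)

Using E_n = -13.6057 Z² / n² eV:

B⁴⁺ (Z = 5) at n = 6:
E = -13.6057 × 5² / 6² = -13.6057 × 25 / 36 = -9.44840278 eV

N⁶⁺ (Z = 7) at n = 10:
E = -13.6057 × 7² / 10² = -13.6057 × 49 / 100 = -6.66679300 eV

Since -9.44840278 eV < -6.66679300 eV,
B⁴⁺ at n = 6 is more tightly bound (requires more energy to ionize).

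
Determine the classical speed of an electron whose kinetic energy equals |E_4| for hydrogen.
5.4692e+05 m/s (or 0.182434% of c)

The binding energy at n = 4 for hydrogen is:
E_4 = -13.6057/4² = -0.85035625 eV
|E_4| = 0.85035625 eV

Convert to Joules:
KE = 0.85035625 eV × (1.602177 × 10⁻¹⁹ J/eV) = 1.362421e-19 J

Using KE = ½mv²:
v = √(2·KE/m_e)
v = √(2 × 1.362421e-19 J / 9.10938 × 10⁻³¹ kg)
v = 5.4692e+05 m/s

This is approximately 0.182434% the speed of light.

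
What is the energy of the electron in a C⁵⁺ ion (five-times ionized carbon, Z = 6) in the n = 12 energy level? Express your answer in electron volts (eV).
-3.401425 eV

The energy levels of a hydrogen-like atom are given by:
E_n = -13.6057 Z² / n² eV  (with Z = 6 for C⁵⁺)

For n = 12:
E_12 = -13.6057 × 6² / 12²
E_12 = -13.6057 × 36 / 144
E_12 = -3.401425 eV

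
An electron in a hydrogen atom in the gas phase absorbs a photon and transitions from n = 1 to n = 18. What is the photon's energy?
13.563707 eV

The energy levels of a hydrogen-like atom are E_n = -13.6057 eV / n².

Energy at n = 1: E_1 = -13.6057 / 1² = -13.605700000 eV
Energy at n = 18: E_18 = -13.6057 / 18² = -0.041992901 eV

The excitation energy is the difference:
ΔE = E_18 - E_1
ΔE = -0.041992901 - (-13.605700000)
ΔE = 13.563707 eV

Since this is positive, energy must be absorbed (photon absorption).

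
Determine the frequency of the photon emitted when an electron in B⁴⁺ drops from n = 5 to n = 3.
5.84861e+15 Hz

First, find the transition energy:
E_5 = -13.6057 × 5² / 5² = -13.60570000 eV
E_3 = -13.6057 × 5² / 3² = -37.79361111 eV
|ΔE| = |E_3 - E_5| = 24.18791111 eV

Convert to Joules: E = 24.18791111 eV × (1.602177 × 10⁻¹⁹ J/eV) = 3.8753315e-18 J

Using E = hf:
f = E/h = 3.8753315e-18 J / (6.62607 × 10⁻³⁴ J·s)
f = 5.84861e+15 Hz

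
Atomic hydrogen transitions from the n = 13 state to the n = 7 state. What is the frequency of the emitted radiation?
4.77e+13 Hz

First, find the transition energy:
E_13 = -13.6057 / 13² = -0.080507 eV
E_7 = -13.6057 / 7² = -0.277667 eV
|ΔE| = |E_7 - E_13| = 0.197160 eV

Convert to Joules: E = 0.197160 eV × (1.602177 × 10⁻¹⁹ J/eV) = 3.1589e-20 J

Using E = hf:
f = E/h = 3.1589e-20 J / (6.62607 × 10⁻³⁴ J·s)
f = 4.77e+13 Hz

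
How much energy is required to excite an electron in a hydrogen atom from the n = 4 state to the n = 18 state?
0.808 eV

The energy levels of a hydrogen-like atom are E_n = -13.6057 eV / n².

Energy at n = 4: E_4 = -13.6057 / 4² = -0.850356 eV
Energy at n = 18: E_18 = -13.6057 / 18² = -0.041993 eV

The excitation energy is the difference:
ΔE = E_18 - E_4
ΔE = -0.041993 - (-0.850356)
ΔE = 0.808 eV

Since this is positive, energy must be absorbed (photon absorption).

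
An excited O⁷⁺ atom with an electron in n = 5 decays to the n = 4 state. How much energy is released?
19.59 eV

The energy levels are E_n = -13.6057 Z² eV / n².

Energy at n = 5: E_5 = -13.6057 × 8² / 5² = -34.83059 eV
Energy at n = 4: E_4 = -13.6057 × 8² / 4² = -54.42280 eV

For emission (electron falling to lower state), the photon energy is:
E_photon = E_5 - E_4 = |-34.83059 - (-54.42280)|
E_photon = 19.59 eV

This energy is carried away by the emitted photon.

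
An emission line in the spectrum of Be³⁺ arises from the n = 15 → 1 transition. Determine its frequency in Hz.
5.24036e+16 Hz

First, find the transition energy:
E_15 = -13.6057 × 4² / 15² = -0.967516 eV
E_1 = -13.6057 × 4² / 1² = -217.691200 eV
|ΔE| = |E_1 - E_15| = 216.723684 eV

Convert to Joules: E = 216.723684 eV × (1.602177 × 10⁻¹⁹ J/eV) = 3.4722970e-17 J

Using E = hf:
f = E/h = 3.4722970e-17 J / (6.62607 × 10⁻³⁴ J·s)
f = 5.24036e+16 Hz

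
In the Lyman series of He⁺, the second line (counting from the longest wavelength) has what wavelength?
25.63 nm

The lines of a series are numbered from the longest wavelength (smallest ΔE) outward; the second line is the transition from n = n_f + 2 to n_f.
The Lyman series has all transitions ending at n_f = 1.

For He⁺ (Z = 2), the second line (β-line) is the jump from n = 3 to n = 1:
E_3 = -13.6057 × 2² / 3² = -6.0470 eV
E_1 = -13.6057 × 2² / 1² = -54.4228 eV
ΔE = E_3 - E_1 = 48.3758 eV

λ = hc/E = 1239.84 eV·nm / 48.3758 eV
λ = 25.63 nm

This is the β-line of the Lyman series in He⁺.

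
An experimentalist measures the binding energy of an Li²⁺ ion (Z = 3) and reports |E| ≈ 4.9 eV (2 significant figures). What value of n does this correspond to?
n = 5

The exact energy levels follow E_n = -13.6057 Z² / n² eV with Z = 3.

The measured value (-4.9 eV) is reported to only 2 significant figures, so we must test candidate n values and see which one matches to that precision.

Candidate energies:
  n = 3:  E = -13.6057 × 3² / 3² = -13.60570 eV
  n = 4:  E = -13.6057 × 3² / 4² = -7.65321 eV
  n = 5:  E = -13.6057 × 3² / 5² = -4.89805 eV  ← matches
  n = 6:  E = -13.6057 × 3² / 6² = -3.40143 eV
  n = 7:  E = -13.6057 × 3² / 7² = -2.49901 eV

Checking against the measurement of -4.9 eV (2 sig figs), only n = 5 agrees:
E_5 = -4.89805 eV, which rounds to -4.9 eV ✓

Therefore n = 5.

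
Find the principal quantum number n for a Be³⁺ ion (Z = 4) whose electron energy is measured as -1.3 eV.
n = 13

The exact energy levels follow E_n = -13.6057 Z² / n² eV with Z = 4.

The measured value (-1.3 eV) is reported to only 2 significant figures, so we must test candidate n values and see which one matches to that precision.

Candidate energies:
  n = 11:  E = -13.6057 × 4² / 11² = -1.79910 eV
  n = 12:  E = -13.6057 × 4² / 12² = -1.51174 eV
  n = 13:  E = -13.6057 × 4² / 13² = -1.28811 eV  ← matches
  n = 14:  E = -13.6057 × 4² / 14² = -1.11067 eV
  n = 15:  E = -13.6057 × 4² / 15² = -0.96752 eV

Checking against the measurement of -1.3 eV (2 sig figs), only n = 13 agrees:
E_13 = -1.28811 eV, which rounds to -1.3 eV ✓

Therefore n = 13.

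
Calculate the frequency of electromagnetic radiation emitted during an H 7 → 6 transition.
2.424e+13 Hz

First, find the transition energy:
E_7 = -13.6057 / 7² = -0.27766735 eV
E_6 = -13.6057 / 6² = -0.37793611 eV
|ΔE| = |E_6 - E_7| = 0.10026876 eV

Convert to Joules: E = 0.10026876 eV × (1.602177 × 10⁻¹⁹ J/eV) = 1.60648e-20 J

Using E = hf:
f = E/h = 1.60648e-20 J / (6.62607 × 10⁻³⁴ J·s)
f = 2.424e+13 Hz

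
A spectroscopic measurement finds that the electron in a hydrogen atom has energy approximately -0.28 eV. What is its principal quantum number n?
n = 7

The exact energy levels follow E_n = -13.6057 eV / n².

The measured value (-0.28 eV) is reported to only 2 significant figures, so we must test candidate n values and see which one matches to that precision.

Candidate energies:
  n = 5:  E = -13.6057/5² = -0.54423 eV
  n = 6:  E = -13.6057/6² = -0.37794 eV
  n = 7:  E = -13.6057/7² = -0.27767 eV  ← matches
  n = 8:  E = -13.6057/8² = -0.21259 eV
  n = 9:  E = -13.6057/9² = -0.16797 eV

Checking against the measurement of -0.28 eV (2 sig figs), only n = 7 agrees:
E_7 = -0.27767 eV, which rounds to -0.28 eV ✓

Therefore n = 7.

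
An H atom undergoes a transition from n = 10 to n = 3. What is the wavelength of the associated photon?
901.251229 nm

First, find the transition energy using E_n = -13.6057 / n² eV:
E_10 = -13.6057 / 10² = -0.1360570000 eV
E_3 = -13.6057 / 3² = -1.5117444444 eV

Photon energy: |ΔE| = |E_3 - E_10| = 1.3756874444 eV

Convert to wavelength using E = hc/λ with hc = 1239.84 eV·nm:
λ = hc/E = 1239.84 eV·nm / 1.3756874444 eV
λ = 901.251229 nm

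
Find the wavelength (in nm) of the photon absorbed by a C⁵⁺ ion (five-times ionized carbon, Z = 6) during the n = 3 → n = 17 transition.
23.513895 nm

First, find the transition energy using E_n = -13.6057 Z² / n² eV:
E_3 = -13.6057 × 6² / 3² = -54.42280000 eV
E_17 = -13.6057 × 6² / 17² = -1.69482768 eV

Photon energy: |ΔE| = |E_17 - E_3| = 52.72797232 eV

Convert to wavelength using E = hc/λ with hc = 1239.84 eV·nm:
λ = hc/E = 1239.84 eV·nm / 52.72797232 eV
λ = 23.513895 nm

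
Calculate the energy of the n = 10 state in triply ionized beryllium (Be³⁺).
-2.1769 eV

For hydrogen-like ions, the energy levels scale with Z²:
E_n = -13.6057 Z² / n² eV

For Be³⁺ (Z = 4) at n = 10:
E_10 = -13.6057 × 4² / 10²
E_10 = -13.6057 × 16 / 100
E_10 = -217.6912 / 100
E_10 = -2.1769 eV

The energy is 16 times more negative than hydrogen at the same n due to the stronger nuclear charge.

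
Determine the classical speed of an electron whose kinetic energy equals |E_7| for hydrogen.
3.12528e+05 m/s (or 0.1042% of c)

The binding energy at n = 7 for hydrogen is:
E_7 = -13.6057/7² = -0.277667347 eV
|E_7| = 0.277667347 eV

Convert to Joules:
KE = 0.277667347 eV × (1.602177 × 10⁻¹⁹ J/eV) = 4.4487224e-20 J

Using KE = ½mv²:
v = √(2·KE/m_e)
v = √(2 × 4.4487224e-20 J / 9.10938 × 10⁻³¹ kg)
v = 3.12528e+05 m/s

This is approximately 0.1042% the speed of light.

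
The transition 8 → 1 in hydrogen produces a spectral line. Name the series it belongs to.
Lyman series

The spectral series in hydrogen are named based on the final (lower) energy level:
- Lyman series: n_final = 1 (ultraviolet)
- Balmer series: n_final = 2 (visible/near-UV)
- Paschen series: n_final = 3 (infrared)
- Brackett series: n_final = 4 (infrared)
- Pfund series: n_final = 5 (far infrared)

Since this transition ends at n = 1, it belongs to the Lyman series.

For reference, this 8 → 1 line has photon energy
ΔE = 13.6057 eV × (1/1² - 1/8²) = 13.3931109 eV,
corresponding to wavelength λ = hc/ΔE = 1239.84 eV·nm / 13.3931109 eV = 92.57297 nm in the ultraviolet region.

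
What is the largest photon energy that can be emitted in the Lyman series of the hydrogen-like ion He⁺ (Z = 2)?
54.42280 eV

The series limit corresponds to the transition from n = ∞ to n = 1.
This is the highest energy (shortest wavelength) transition in the Lyman series.

E_∞ = 0 eV
E_1 = -13.6057 × 2² / 1² = -54.42280 eV

Energy at series limit:
ΔE = E_∞ - E_1 = 0 - (-54.42280) = 54.42280 eV

This energy equals the ionization energy from the n = 1 state of He⁺.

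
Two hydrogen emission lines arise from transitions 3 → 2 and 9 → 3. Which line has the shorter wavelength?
3 → 2

Calculate the energy for each transition:

Transition 3 → 2:
ΔE₁ = |E_2 - E_3| = |-13.6057/2² - (-13.6057/3²)|
ΔE₁ = |-3.401425000000 - (-1.511744444444)| = 1.889680556 eV

Transition 9 → 3:
ΔE₂ = |E_3 - E_9| = |-13.6057/3² - (-13.6057/9²)|
ΔE₂ = |-1.511744444444 - (-0.167971604938)| = 1.343772840 eV

Since 1.889680556 eV > 1.343772840 eV, the transition 3 → 2 emits the more energetic photon.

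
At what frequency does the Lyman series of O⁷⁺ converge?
2.1055e+17 Hz

The series limit corresponds to the transition from n = ∞ to n = 1.
This is the highest energy (shortest wavelength) transition in the Lyman series.

E_∞ = 0 eV
E_1 = -13.6057 × 8² / 1² = -870.76480 eV

Energy at series limit:
ΔE = E_∞ - E_1 = 0 - (-870.76480) = 870.76480 eV
E = 870.76480 eV × (1.602177 × 10⁻¹⁹ J/eV) = 1.395119e-16 J
f = E/h = 1.395119e-16 J / (6.62607 × 10⁻³⁴ J·s) = 2.1055e+17 Hz

This energy equals the ionization energy from the n = 1 state of O⁷⁺.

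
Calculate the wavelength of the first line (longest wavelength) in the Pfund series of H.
7455.81 nm

The longest wavelength corresponds to the smallest energy transition in the series.
The Pfund series has all transitions ending at n_f = 5.

For H, the first line (α-line) is the jump from n = 6 to n = 5:
E_6 = -13.6057 / 6² = -0.37793611 eV
E_5 = -13.6057 / 5² = -0.54422800 eV
ΔE = E_6 - E_5 = 0.16629189 eV

λ = hc/E = 1239.84 eV·nm / 0.16629189 eV
λ = 7455.81 nm

This is the α-line of the Pfund series in H.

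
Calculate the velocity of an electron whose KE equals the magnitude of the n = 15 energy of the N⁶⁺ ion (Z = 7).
1.02092e+06 m/s (or 0.340543% of c)

The binding energy at n = 15 for N⁶⁺ is:
E_15 = -13.6057 × 7²/15² = -2.96301911 eV
|E_15| = 2.96301911 eV

Convert to Joules:
KE = 2.96301911 eV × (1.602177 × 10⁻¹⁹ J/eV) = 4.7472811e-19 J

Using KE = ½mv²:
v = √(2·KE/m_e)
v = √(2 × 4.7472811e-19 J / 9.10938 × 10⁻³¹ kg)
v = 1.02092e+06 m/s

This is approximately 0.340543% the speed of light.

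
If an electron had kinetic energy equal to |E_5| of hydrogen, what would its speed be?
4.37539e+05 m/s (or 0.14595% of c)

The binding energy at n = 5 for hydrogen is:
E_5 = -13.6057/5² = -0.544228000 eV
|E_5| = 0.544228000 eV

Convert to Joules:
KE = 0.544228000 eV × (1.602177 × 10⁻¹⁹ J/eV) = 8.7194958e-20 J

Using KE = ½mv²:
v = √(2·KE/m_e)
v = √(2 × 8.7194958e-20 J / 9.10938 × 10⁻³¹ kg)
v = 4.37539e+05 m/s

This is approximately 0.14595% the speed of light.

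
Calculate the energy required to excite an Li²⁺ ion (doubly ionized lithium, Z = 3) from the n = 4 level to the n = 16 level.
7.17488 eV

The energy levels of a hydrogen-like atom are E_n = -13.6057 Z² eV / n².

Energy at n = 4: E_4 = -13.6057 × 3² / 4² = -7.65320625 eV
Energy at n = 16: E_16 = -13.6057 × 3² / 16² = -0.47832539 eV

The excitation energy is the difference:
ΔE = E_16 - E_4
ΔE = -0.47832539 - (-7.65320625)
ΔE = 7.17488 eV

Since this is positive, energy must be absorbed (photon absorption).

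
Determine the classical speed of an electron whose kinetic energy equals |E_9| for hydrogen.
2.431e+05 m/s (or 0.081082% of c)

The binding energy at n = 9 for hydrogen is:
E_9 = -13.6057/9² = -0.16797160 eV
|E_9| = 0.16797160 eV

Convert to Joules:
KE = 0.16797160 eV × (1.602177 × 10⁻¹⁹ J/eV) = 2.69120e-20 J

Using KE = ½mv²:
v = √(2·KE/m_e)
v = √(2 × 2.69120e-20 J / 9.10938 × 10⁻³¹ kg)
v = 2.431e+05 m/s

This is approximately 0.081082% the speed of light.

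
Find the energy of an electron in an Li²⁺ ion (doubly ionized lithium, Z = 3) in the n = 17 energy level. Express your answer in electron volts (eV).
-0.424 eV

The energy levels of a hydrogen-like atom are given by:
E_n = -13.6057 Z² / n² eV  (with Z = 3 for Li²⁺)

For n = 17:
E_17 = -13.6057 × 3² / 17²
E_17 = -13.6057 × 9 / 289
E_17 = -0.424 eV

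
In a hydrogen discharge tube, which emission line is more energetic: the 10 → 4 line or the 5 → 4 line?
10 → 4

Calculate the energy for each transition:

Transition 10 → 4:
ΔE₁ = |E_4 - E_10| = |-13.6057/4² - (-13.6057/10²)|
ΔE₁ = |-0.85035625 - (-0.13605700)| = 0.71430 eV

Transition 5 → 4:
ΔE₂ = |E_4 - E_5| = |-13.6057/4² - (-13.6057/5²)|
ΔE₂ = |-0.85035625 - (-0.54422800)| = 0.30613 eV

Since 0.71430 eV > 0.30613 eV, the transition 10 → 4 emits the more energetic photon.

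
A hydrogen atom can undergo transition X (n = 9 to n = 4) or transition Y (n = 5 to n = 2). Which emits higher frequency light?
5 → 2

Calculate the energy for each transition:

Transition 9 → 4:
ΔE₁ = |E_4 - E_9| = |-13.6057/4² - (-13.6057/9²)|
ΔE₁ = |-0.8503562500 - (-0.1679716049)| = 0.6823846 eV

Transition 5 → 2:
ΔE₂ = |E_2 - E_5| = |-13.6057/2² - (-13.6057/5²)|
ΔE₂ = |-3.4014250000 - (-0.5442280000)| = 2.8571970 eV

Since 2.8571970 eV > 0.6823846 eV, the transition 5 → 2 emits the more energetic photon.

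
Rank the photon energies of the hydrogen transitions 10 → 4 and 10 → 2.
10 → 2

Calculate the energy for each transition:

Transition 10 → 4:
ΔE₁ = |E_4 - E_10| = |-13.6057/4² - (-13.6057/10²)|
ΔE₁ = |-0.85035625 - (-0.13605700)| = 0.71430 eV

Transition 10 → 2:
ΔE₂ = |E_2 - E_10| = |-13.6057/2² - (-13.6057/10²)|
ΔE₂ = |-3.40142500 - (-0.13605700)| = 3.26537 eV

Since 3.26537 eV > 0.71430 eV, the transition 10 → 2 emits the more energetic photon.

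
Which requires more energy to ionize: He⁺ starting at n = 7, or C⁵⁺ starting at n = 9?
C⁵⁺ at n = 9 (E = -6.05 eV)

Using E_n = -13.6057 Z² / n² eV:

He⁺ (Z = 2) at n = 7:
E = -13.6057 × 2² / 7² = -13.6057 × 4 / 49 = -1.11067 eV

C⁵⁺ (Z = 6) at n = 9:
E = -13.6057 × 6² / 9² = -13.6057 × 36 / 81 = -6.04698 eV

Since -6.04698 eV < -1.11067 eV,
C⁵⁺ at n = 9 is more tightly bound (requires more energy to ionize).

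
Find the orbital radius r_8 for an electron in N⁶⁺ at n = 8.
0.4838 nm (or 4.8382 Å)

The Bohr radius formula is:
r_n = n² a₀ / Z

where a₀ = 0.0529177 nm is the Bohr radius.

For N⁶⁺ (Z = 7) at n = 8:
r_8 = 8² × 0.0529177 nm / 7
r_8 = 64 × 0.0529177 nm / 7
r_8 = 3.38673 nm / 7
r_8 = 0.4838 nm

The electron orbits at approximately 0.4838 nm from the nucleus.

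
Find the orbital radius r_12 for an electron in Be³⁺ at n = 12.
1.90504 nm (or 19.05038 Å)

The Bohr radius formula is:
r_n = n² a₀ / Z

where a₀ = 0.05291772 nm is the Bohr radius.

For Be³⁺ (Z = 4) at n = 12:
r_12 = 12² × 0.05291772 nm / 4
r_12 = 144 × 0.05291772 nm / 4
r_12 = 7.620152 nm / 4
r_12 = 1.90504 nm

The electron orbits at approximately 1.90504 nm from the nucleus.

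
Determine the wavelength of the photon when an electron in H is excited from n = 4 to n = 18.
1533.76573 nm

First, find the transition energy using E_n = -13.6057 / n² eV:
E_4 = -13.6057 / 4² = -0.85035625000 eV
E_18 = -13.6057 / 18² = -0.04199290123 eV

Photon energy: |ΔE| = |E_18 - E_4| = 0.80836334877 eV

Convert to wavelength using E = hc/λ with hc = 1239.84 eV·nm:
λ = hc/E = 1239.84 eV·nm / 0.80836334877 eV
λ = 1533.76573 nm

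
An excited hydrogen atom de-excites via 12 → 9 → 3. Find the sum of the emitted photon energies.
1.417260 eV

The energy levels of hydrogen are E_n = -13.6057 / n² eV.

First transition (12 → 9):
ΔE₁ = |E_9 - E_12|
ΔE₁ = |-0.167971604938 - (-0.094484027778)| = 0.073487577 eV

Second transition (9 → 3):
ΔE₂ = |E_3 - E_9|
ΔE₂ = |-1.511744444444 - (-0.167971604938)| = 1.343772840 eV

Total energy released:
E_total = ΔE₁ + ΔE₂ = 0.073487577 + 1.343772840 = 1.417260 eV

Note: This equals the direct transition 12 → 3: 1.417260 eV ✓
Energy is conserved regardless of the path taken.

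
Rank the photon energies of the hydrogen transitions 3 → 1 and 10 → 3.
3 → 1

Calculate the energy for each transition:

Transition 3 → 1:
ΔE₁ = |E_1 - E_3| = |-13.6057/1² - (-13.6057/3²)|
ΔE₁ = |-13.60570000000 - (-1.51174444444)| = 12.09395556 eV

Transition 10 → 3:
ΔE₂ = |E_3 - E_10| = |-13.6057/3² - (-13.6057/10²)|
ΔE₂ = |-1.51174444444 - (-0.13605700000)| = 1.37568744 eV

Since 12.09395556 eV > 1.37568744 eV, the transition 3 → 1 emits the more energetic photon.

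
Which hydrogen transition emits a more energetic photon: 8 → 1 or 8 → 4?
8 → 1

Calculate the energy for each transition:

Transition 8 → 1:
ΔE₁ = |E_1 - E_8| = |-13.6057/1² - (-13.6057/8²)|
ΔE₁ = |-13.6057000000 - (-0.2125890625)| = 13.3931109 eV

Transition 8 → 4:
ΔE₂ = |E_4 - E_8| = |-13.6057/4² - (-13.6057/8²)|
ΔE₂ = |-0.8503562500 - (-0.2125890625)| = 0.6377672 eV

Since 13.3931109 eV > 0.6377672 eV, the transition 8 → 1 emits the more energetic photon.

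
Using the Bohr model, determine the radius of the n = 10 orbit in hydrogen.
5.291772 nm (or 52.917721 Å)

The Bohr radius formula is:
r_n = n² a₀ / Z

where a₀ = 0.052917721 nm is the Bohr radius.

For H (Z = 1) at n = 10:
r_10 = 10² × 0.052917721 nm / 1
r_10 = 100 × 0.052917721 nm / 1
r_10 = 5.2917721 nm / 1
r_10 = 5.291772 nm

The electron orbits at approximately 5.291772 nm from the nucleus.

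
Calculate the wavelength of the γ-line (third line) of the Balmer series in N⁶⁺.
8.8558 nm

The lines of a series are numbered from the longest wavelength (smallest ΔE) outward; the third line is the transition from n = n_f + 3 to n_f.
The Balmer series has all transitions ending at n_f = 2.

For N⁶⁺ (Z = 7), the third line (γ-line) is the jump from n = 5 to n = 2:
E_5 = -13.6057 × 7² / 5² = -26.667172 eV
E_2 = -13.6057 × 7² / 2² = -166.669825 eV
ΔE = E_5 - E_2 = 140.002653 eV

λ = hc/E = 1239.84 eV·nm / 140.002653 eV
λ = 8.8558 nm

This is the γ-line of the Balmer series in N⁶⁺.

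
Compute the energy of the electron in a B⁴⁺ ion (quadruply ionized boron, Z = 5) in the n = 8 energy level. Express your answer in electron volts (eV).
-5.314727 eV

The energy levels of a hydrogen-like atom are given by:
E_n = -13.6057 Z² / n² eV  (with Z = 5 for B⁴⁺)

For n = 8:
E_8 = -13.6057 × 5² / 8²
E_8 = -13.6057 × 25 / 64
E_8 = -5.314727 eV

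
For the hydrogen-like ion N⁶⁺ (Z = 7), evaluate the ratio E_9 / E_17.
3.56790

Using E_n = -13.6057 Z² / n² eV with Z = 7:

E_9 = -13.6057 × 7² / 9² = -666.6793 / 81 = -8.23060864198 eV
E_17 = -13.6057 × 7² / 17² = -666.6793 / 289 = -2.30684878893 eV

The ratio is:
E_9/E_17 = (-8.23060864198) / (-2.30684878893)
E_9/E_17 = (-666.6793/81) / (-666.6793/289)
E_9/E_17 = 289/81
E_9/E_17 = 3.56790
(Note: the Z² factors cancel in the ratio.)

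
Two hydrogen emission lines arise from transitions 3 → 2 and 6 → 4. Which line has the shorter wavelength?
3 → 2

Calculate the energy for each transition:

Transition 3 → 2:
ΔE₁ = |E_2 - E_3| = |-13.6057/2² - (-13.6057/3²)|
ΔE₁ = |-3.401425000000 - (-1.511744444444)| = 1.889680556 eV

Transition 6 → 4:
ΔE₂ = |E_4 - E_6| = |-13.6057/4² - (-13.6057/6²)|
ΔE₂ = |-0.850356250000 - (-0.377936111111)| = 0.472420139 eV

Since 1.889680556 eV > 0.472420139 eV, the transition 3 → 2 emits the more energetic photon.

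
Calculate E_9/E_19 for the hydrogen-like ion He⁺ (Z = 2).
4.456790

Using E_n = -13.6057 Z² / n² eV with Z = 2:

E_9 = -13.6057 × 2² / 9² = -54.4228 / 81 = -0.671886419753 eV
E_19 = -13.6057 × 2² / 19² = -54.4228 / 361 = -0.150755678670 eV

The ratio is:
E_9/E_19 = (-0.671886419753) / (-0.150755678670)
E_9/E_19 = (-54.4228/81) / (-54.4228/361)
E_9/E_19 = 361/81
E_9/E_19 = 4.456790
(Note: the Z² factors cancel in the ratio.)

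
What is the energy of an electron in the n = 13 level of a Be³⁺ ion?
-1.2881 eV

For hydrogen-like ions, the energy levels scale with Z²:
E_n = -13.6057 Z² / n² eV

For Be³⁺ (Z = 4) at n = 13:
E_13 = -13.6057 × 4² / 13²
E_13 = -13.6057 × 16 / 169
E_13 = -217.6912 / 169
E_13 = -1.2881 eV

The energy is 16 times more negative than hydrogen at the same n due to the stronger nuclear charge.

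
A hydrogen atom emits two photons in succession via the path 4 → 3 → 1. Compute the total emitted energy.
12.755 eV

The energy levels of hydrogen are E_n = -13.6057 / n² eV.

First transition (4 → 3):
ΔE₁ = |E_3 - E_4|
ΔE₁ = |-1.511744444 - (-0.850356250)| = 0.661388 eV

Second transition (3 → 1):
ΔE₂ = |E_1 - E_3|
ΔE₂ = |-13.605700000 - (-1.511744444)| = 12.093956 eV

Total energy released:
E_total = ΔE₁ + ΔE₂ = 0.661388 + 12.093956 = 12.755 eV

Note: This equals the direct transition 4 → 1: 12.755 eV ✓
Energy is conserved regardless of the path taken.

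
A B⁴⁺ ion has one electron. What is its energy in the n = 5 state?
-13.606 eV

For hydrogen-like ions, the energy levels scale with Z²:
E_n = -13.6057 Z² / n² eV

For B⁴⁺ (Z = 5) at n = 5:
E_5 = -13.6057 × 5² / 5²
E_5 = -13.6057 × 25 / 25
E_5 = -340.1425 / 25
E_5 = -13.606 eV

The energy is 25 times more negative than hydrogen at the same n due to the stronger nuclear charge.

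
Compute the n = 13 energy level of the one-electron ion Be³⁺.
-1.288 eV

For hydrogen-like ions, the energy levels scale with Z²:
E_n = -13.6057 Z² / n² eV

For Be³⁺ (Z = 4) at n = 13:
E_13 = -13.6057 × 4² / 13²
E_13 = -13.6057 × 16 / 169
E_13 = -217.6912 / 169
E_13 = -1.288 eV

The energy is 16 times more negative than hydrogen at the same n due to the stronger nuclear charge.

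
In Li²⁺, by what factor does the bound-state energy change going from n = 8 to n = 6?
1.78

Using E_n = -13.6057 Z² / n² eV with Z = 3:

E_6 = -13.6057 × 3² / 6² = -122.4513 / 36 = -3.40142500 eV
E_8 = -13.6057 × 3² / 8² = -122.4513 / 64 = -1.91330156 eV

The ratio is:
E_6/E_8 = (-3.40142500) / (-1.91330156)
E_6/E_8 = (-122.4513/36) / (-122.4513/64)
E_6/E_8 = 64/36
E_6/E_8 = 1.78
(Note: the Z² factors cancel in the ratio.)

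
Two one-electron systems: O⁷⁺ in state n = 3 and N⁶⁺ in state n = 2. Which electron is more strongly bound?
N⁶⁺ at n = 2 (E = -166.66983 eV)

Using E_n = -13.6057 Z² / n² eV:

O⁷⁺ (Z = 8) at n = 3:
E = -13.6057 × 8² / 3² = -13.6057 × 64 / 9 = -96.75164444 eV

N⁶⁺ (Z = 7) at n = 2:
E = -13.6057 × 7² / 2² = -13.6057 × 49 / 4 = -166.66982500 eV

Since -166.66982500 eV < -96.75164444 eV,
N⁶⁺ at n = 2 is more tightly bound (requires more energy to ionize).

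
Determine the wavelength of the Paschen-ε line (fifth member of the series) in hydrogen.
954.34 nm

The lines of a series are numbered from the longest wavelength (smallest ΔE) outward; the fifth line is the transition from n = n_f + 5 to n_f.
The Paschen series has all transitions ending at n_f = 3.

For H, the fifth line (ε-line) is the jump from n = 8 to n = 3:
E_8 = -13.6057 / 8² = -0.212589 eV
E_3 = -13.6057 / 3² = -1.511744 eV
ΔE = E_8 - E_3 = 1.299155 eV

λ = hc/E = 1239.84 eV·nm / 1.299155 eV
λ = 954.34 nm

This is the ε-line of the Paschen series in H.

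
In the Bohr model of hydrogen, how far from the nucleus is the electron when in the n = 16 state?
13.5469 nm (or 135.4693 Å)

The Bohr radius formula is:
r_n = n² a₀ / Z

where a₀ = 0.0529177 nm is the Bohr radius.

For H (Z = 1) at n = 16:
r_16 = 16² × 0.0529177 nm / 1
r_16 = 256 × 0.0529177 nm / 1
r_16 = 13.54693 nm / 1
r_16 = 13.5469 nm

The electron orbits at approximately 13.5469 nm from the nucleus.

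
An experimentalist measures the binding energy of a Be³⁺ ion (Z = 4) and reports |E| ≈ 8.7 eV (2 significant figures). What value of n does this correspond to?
n = 5

The exact energy levels follow E_n = -13.6057 Z² / n² eV with Z = 4.

The measured value (-8.7 eV) is reported to only 2 significant figures, so we must test candidate n values and see which one matches to that precision.

Candidate energies:
  n = 3:  E = -13.6057 × 4² / 3² = -24.187911 eV
  n = 4:  E = -13.6057 × 4² / 4² = -13.605700 eV
  n = 5:  E = -13.6057 × 4² / 5² = -8.707648 eV  ← matches
  n = 6:  E = -13.6057 × 4² / 6² = -6.046978 eV
  n = 7:  E = -13.6057 × 4² / 7² = -4.442678 eV

Checking against the measurement of -8.7 eV (2 sig figs), only n = 5 agrees:
E_5 = -8.707648 eV, which rounds to -8.7 eV ✓

Therefore n = 5.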